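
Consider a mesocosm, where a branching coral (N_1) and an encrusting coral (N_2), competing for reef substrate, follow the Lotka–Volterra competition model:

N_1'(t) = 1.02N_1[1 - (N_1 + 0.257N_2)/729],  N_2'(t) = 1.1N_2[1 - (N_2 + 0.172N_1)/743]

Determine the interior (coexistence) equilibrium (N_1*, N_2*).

N_1* ≈ 563, N_2* ≈ 646

Setting both brackets to zero gives the nullclines N_1 + 0.257N_2 = 729 and 0.172N_1 + N_2 = 743.
Substituting N_2 = 743 - 0.172N_1 into the first: N_1(1 - 0.257·0.172) = 729 - 0.257·743.
So N_1* = 538/0.956 = 563, and then N_2* = 743 - 0.172·563 = 646.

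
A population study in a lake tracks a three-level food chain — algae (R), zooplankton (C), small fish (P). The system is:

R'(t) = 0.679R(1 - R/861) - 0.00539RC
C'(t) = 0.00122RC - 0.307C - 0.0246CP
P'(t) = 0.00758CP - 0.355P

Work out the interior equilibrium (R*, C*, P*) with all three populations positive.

From dP/dt = 0: 0.00758C* = 0.355, so C* = 46.8.
From dR/dt = 0: 0.679(1 - R*/861) = 0.00539·46.8, giving R* = 861·(1 - 0.372) = 541.
From dC/dt = 0: 0.00122·541 - 0.307 = 0.0246P*, so P* = 0.353/0.0246 = 14.3.

R* ≈ 541, C* ≈ 46.8, P* ≈ 14.3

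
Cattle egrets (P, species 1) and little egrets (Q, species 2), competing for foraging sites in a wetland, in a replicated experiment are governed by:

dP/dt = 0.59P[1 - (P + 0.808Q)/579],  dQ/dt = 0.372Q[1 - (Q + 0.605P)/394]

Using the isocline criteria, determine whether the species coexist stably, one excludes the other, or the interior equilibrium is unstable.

stable coexistence

Compare the nullcline intercepts: K1/α12 = 579/0.808 = 717 > K2 = 394; K2/α21 = 394/0.605 = 651 > K1 = 579.
Since both inequalities hold, each species can invade when rare, so the interior equilibrium is stable.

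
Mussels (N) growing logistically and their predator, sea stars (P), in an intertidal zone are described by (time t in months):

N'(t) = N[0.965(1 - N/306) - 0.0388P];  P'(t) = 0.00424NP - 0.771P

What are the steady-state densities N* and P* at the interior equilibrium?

From dP/dt = 0 with P > 0: 0.00424N* = 0.771, so N* = 182.
Substitute into dN/dt = 0: 0.965(1 - 182/306) = 0.0388P*.
The bracket is 0.406, giving P* = 0.392/0.0388 = 10.1.

N* ≈ 182, P* ≈ 10.1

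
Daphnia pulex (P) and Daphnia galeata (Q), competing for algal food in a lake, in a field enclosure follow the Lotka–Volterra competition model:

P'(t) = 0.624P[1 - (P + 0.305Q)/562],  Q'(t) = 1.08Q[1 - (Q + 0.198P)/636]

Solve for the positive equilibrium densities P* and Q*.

P* ≈ 392, Q* ≈ 558

Setting both brackets to zero gives the nullclines P + 0.305Q = 562 and 0.198P + Q = 636.
Substituting Q = 636 - 0.198P into the first: P(1 - 0.305·0.198) = 562 - 0.305·636.
So P* = 368/0.94 = 392, and then Q* = 636 - 0.198·392 = 558.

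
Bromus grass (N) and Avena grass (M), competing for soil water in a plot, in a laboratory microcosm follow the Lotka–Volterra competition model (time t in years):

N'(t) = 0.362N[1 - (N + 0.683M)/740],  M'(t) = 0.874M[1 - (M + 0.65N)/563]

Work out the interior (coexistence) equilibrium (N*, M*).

N* ≈ 639, M* ≈ 147

Setting both brackets to zero gives the nullclines N + 0.683M = 740 and 0.65N + M = 563.
Substituting M = 563 - 0.65N into the first: N(1 - 0.683·0.65) = 740 - 0.683·563.
So N* = 355/0.556 = 639, and then M* = 563 - 0.65·639 = 147.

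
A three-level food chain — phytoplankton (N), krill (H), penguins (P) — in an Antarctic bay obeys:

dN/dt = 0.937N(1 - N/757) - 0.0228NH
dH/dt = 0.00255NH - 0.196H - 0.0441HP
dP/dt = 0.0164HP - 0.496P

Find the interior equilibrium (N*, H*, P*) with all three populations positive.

N* ≈ 200, H* ≈ 30.2, P* ≈ 7.11

From dP/dt = 0: 0.0164H* = 0.496, so H* = 30.2.
From dN/dt = 0: 0.937(1 - N*/757) = 0.0228·30.2, giving N* = 757·(1 - 0.736) = 200.
From dH/dt = 0: 0.00255·200 - 0.196 = 0.0441P*, so P* = 0.314/0.0441 = 7.11.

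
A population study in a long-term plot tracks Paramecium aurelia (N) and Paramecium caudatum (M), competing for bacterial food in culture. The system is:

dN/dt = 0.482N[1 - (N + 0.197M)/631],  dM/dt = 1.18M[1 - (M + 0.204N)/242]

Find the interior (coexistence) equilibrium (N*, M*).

N* ≈ 608, M* ≈ 118

Setting both brackets to zero gives the nullclines N + 0.197M = 631 and 0.204N + M = 242.
Substituting M = 242 - 0.204N into the first: N(1 - 0.197·0.204) = 631 - 0.197·242.
So N* = 583/0.96 = 608, and then M* = 242 - 0.204·608 = 118.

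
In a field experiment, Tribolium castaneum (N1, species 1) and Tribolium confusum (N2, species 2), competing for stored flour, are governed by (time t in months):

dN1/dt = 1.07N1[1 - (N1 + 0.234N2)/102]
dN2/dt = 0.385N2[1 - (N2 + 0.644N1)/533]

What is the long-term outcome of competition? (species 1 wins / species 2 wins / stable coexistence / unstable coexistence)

Compare the nullcline intercepts: K1/α12 = 102/0.234 = 436 < K2 = 533; K2/α21 = 533/0.644 = 828 > K1 = 102.
Since the inequalities point opposite ways, species 2 can invade but species 1 cannot.

species 2 excludes species 1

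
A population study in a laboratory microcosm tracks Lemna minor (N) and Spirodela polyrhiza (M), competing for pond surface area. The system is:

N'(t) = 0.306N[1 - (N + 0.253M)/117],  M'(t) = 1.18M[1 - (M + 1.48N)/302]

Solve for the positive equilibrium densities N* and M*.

Setting both brackets to zero gives the nullclines N + 0.253M = 117 and 1.48N + M = 302.
Substituting M = 302 - 1.48N into the first: N(1 - 0.253·1.48) = 117 - 0.253·302.
So N* = 40.6/0.626 = 64.9, and then M* = 302 - 1.48·64.9 = 206.

N* ≈ 64.9, M* ≈ 206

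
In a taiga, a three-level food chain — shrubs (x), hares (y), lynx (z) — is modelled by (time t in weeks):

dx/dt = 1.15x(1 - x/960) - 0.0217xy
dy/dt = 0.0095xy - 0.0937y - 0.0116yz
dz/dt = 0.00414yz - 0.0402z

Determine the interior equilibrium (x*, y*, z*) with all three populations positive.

x* ≈ 784, y* ≈ 9.71, z* ≈ 634

From dz/dt = 0: 0.00414y* = 0.0402, so y* = 9.71.
From dx/dt = 0: 1.15(1 - x*/960) = 0.0217·9.71, giving x* = 960·(1 - 0.183) = 784.
From dy/dt = 0: 0.0095·784 - 0.0937 = 0.0116z*, so z* = 7.36/0.0116 = 634.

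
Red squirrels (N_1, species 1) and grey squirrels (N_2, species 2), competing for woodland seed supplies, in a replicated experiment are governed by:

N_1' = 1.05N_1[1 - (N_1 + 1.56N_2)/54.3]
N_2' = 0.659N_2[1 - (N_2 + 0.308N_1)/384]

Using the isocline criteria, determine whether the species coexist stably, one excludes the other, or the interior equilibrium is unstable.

Compare the nullcline intercepts: K1/α12 = 54.3/1.56 = 34.8 < K2 = 384; K2/α21 = 384/0.308 = 1250 > K1 = 54.3.
Since the inequalities point opposite ways, species 2 can invade but species 1 cannot.

species 2 excludes species 1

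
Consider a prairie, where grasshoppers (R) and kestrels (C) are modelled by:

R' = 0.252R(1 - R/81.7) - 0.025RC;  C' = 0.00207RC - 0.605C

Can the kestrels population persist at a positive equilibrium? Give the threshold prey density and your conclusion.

Threshold R = 292; K < 292, so no, the predator goes extinct.

The predator equation gives dC/dt > 0 only when R > 0.605/0.00207 = 292.
Without the predator, R → K = 81.7. Since 81.7 < 292, the predator cannot invade.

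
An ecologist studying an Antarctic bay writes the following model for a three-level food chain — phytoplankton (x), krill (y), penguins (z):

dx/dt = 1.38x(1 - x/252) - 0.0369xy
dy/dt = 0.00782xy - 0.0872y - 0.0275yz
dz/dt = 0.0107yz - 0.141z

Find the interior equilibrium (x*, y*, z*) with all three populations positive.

From dz/dt = 0: 0.0107y* = 0.141, so y* = 13.2.
From dx/dt = 0: 1.38(1 - x*/252) = 0.0369·13.2, giving x* = 252·(1 - 0.352) = 163.
From dy/dt = 0: 0.00782·163 - 0.0872 = 0.0275z*, so z* = 1.19/0.0275 = 43.2.

x* ≈ 163, y* ≈ 13.2, z* ≈ 43.2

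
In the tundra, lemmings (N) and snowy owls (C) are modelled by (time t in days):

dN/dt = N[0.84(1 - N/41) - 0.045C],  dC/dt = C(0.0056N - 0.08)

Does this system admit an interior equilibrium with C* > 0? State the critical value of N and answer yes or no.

The predator equation gives dC/dt > 0 only when N > 0.08/0.0056 = 14.3.
Without the predator, N → K = 41. Since 41 > 14.3, the predator can invade and persist.

Threshold N = 14.3; K > 14.3, so yes, the predator persists.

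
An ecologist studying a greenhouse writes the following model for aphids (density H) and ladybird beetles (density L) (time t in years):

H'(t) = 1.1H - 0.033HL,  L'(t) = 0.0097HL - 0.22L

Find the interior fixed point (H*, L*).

H* ≈ 22.7, L* ≈ 33.3

Set dL/dt = 0 with L > 0: 0.0097H - 0.22 = 0, so H* = 0.22/0.0097 = 22.7.
Set dH/dt = 0 with H > 0: 1.1 - 0.033L = 0, so L* = 1.1/0.033 = 33.3.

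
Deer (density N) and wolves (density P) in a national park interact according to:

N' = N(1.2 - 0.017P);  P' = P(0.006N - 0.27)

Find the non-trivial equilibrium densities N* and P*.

N* ≈ 45, P* ≈ 70.6

Set dP/dt = 0 with P > 0: 0.006N - 0.27 = 0, so N* = 0.27/0.006 = 45.
Set dN/dt = 0 with N > 0: 1.2 - 0.017P = 0, so P* = 1.2/0.017 = 70.6.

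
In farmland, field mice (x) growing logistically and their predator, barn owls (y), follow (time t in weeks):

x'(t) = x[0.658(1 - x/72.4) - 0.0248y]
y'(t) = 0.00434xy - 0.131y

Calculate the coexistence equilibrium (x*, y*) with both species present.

x* ≈ 30.2, y* ≈ 15.5

From dy/dt = 0 with y > 0: 0.00434x* = 0.131, so x* = 30.2.
Substitute into dx/dt = 0: 0.658(1 - 30.2/72.4) = 0.0248y*.
The bracket is 0.583, giving y* = 0.384/0.0248 = 15.5.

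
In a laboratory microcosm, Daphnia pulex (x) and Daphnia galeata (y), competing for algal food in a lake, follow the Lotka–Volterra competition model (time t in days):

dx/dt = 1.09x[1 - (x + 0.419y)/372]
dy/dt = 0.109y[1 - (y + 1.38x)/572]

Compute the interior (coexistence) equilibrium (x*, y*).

x* ≈ 314, y* ≈ 139

Setting both brackets to zero gives the nullclines x + 0.419y = 372 and 1.38x + y = 572.
Substituting y = 572 - 1.38x into the first: x(1 - 0.419·1.38) = 372 - 0.419·572.
So x* = 132/0.422 = 314, and then y* = 572 - 1.38·314 = 139.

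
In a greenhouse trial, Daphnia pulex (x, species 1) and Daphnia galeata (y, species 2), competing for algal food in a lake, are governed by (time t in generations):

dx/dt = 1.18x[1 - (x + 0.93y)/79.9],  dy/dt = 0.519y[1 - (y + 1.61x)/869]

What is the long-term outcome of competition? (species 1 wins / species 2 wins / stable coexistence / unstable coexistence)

species 2 excludes species 1

Compare the nullcline intercepts: K1/α12 = 79.9/0.93 = 85.9 < K2 = 869; K2/α21 = 869/1.61 = 540 > K1 = 79.9.
Since the inequalities point opposite ways, species 2 can invade but species 1 cannot.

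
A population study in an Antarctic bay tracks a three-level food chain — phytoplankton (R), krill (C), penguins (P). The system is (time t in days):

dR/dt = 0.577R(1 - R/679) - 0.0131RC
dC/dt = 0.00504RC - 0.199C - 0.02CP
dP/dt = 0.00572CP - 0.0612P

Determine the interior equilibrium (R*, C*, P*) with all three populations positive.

R* ≈ 514, C* ≈ 10.7, P* ≈ 120

From dP/dt = 0: 0.00572C* = 0.0612, so C* = 10.7.
From dR/dt = 0: 0.577(1 - R*/679) = 0.0131·10.7, giving R* = 679·(1 - 0.243) = 514.
From dC/dt = 0: 0.00504·514 - 0.199 = 0.02P*, so P* = 2.39/0.02 = 120.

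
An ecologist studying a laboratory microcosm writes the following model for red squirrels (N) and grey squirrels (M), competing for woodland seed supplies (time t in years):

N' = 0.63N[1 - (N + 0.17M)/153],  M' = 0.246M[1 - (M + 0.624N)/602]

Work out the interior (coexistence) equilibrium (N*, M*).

N* ≈ 56.7, M* ≈ 567

Setting both brackets to zero gives the nullclines N + 0.17M = 153 and 0.624N + M = 602.
Substituting M = 602 - 0.624N into the first: N(1 - 0.17·0.624) = 153 - 0.17·602.
So N* = 50.7/0.894 = 56.7, and then M* = 602 - 0.624·56.7 = 567.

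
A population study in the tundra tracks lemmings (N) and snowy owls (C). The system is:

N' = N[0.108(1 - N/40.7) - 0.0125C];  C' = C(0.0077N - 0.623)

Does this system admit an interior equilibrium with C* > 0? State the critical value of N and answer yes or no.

Threshold N = 80.9; K < 80.9, so no, the predator goes extinct.

The predator equation gives dC/dt > 0 only when N > 0.623/0.0077 = 80.9.
Without the predator, N → K = 40.7. Since 40.7 < 80.9, the predator cannot invade.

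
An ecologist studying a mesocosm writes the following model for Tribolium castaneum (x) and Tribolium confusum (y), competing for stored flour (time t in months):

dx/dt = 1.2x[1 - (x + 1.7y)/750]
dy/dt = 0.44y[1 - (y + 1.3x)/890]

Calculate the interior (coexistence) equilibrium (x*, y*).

Setting both brackets to zero gives the nullclines x + 1.7y = 750 and 1.3x + y = 890.
Substituting y = 890 - 1.3x into the first: x(1 - 1.7·1.3) = 750 - 1.7·890.
So x* = -763/-1.21 = 631, and then y* = 890 - 1.3·631 = 70.2.

x* ≈ 631, y* ≈ 70.2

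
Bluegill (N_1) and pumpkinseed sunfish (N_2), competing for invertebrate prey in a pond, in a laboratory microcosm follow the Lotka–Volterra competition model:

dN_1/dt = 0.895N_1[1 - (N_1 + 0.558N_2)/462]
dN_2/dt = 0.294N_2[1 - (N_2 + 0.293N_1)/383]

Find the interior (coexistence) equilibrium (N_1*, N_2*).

Setting both brackets to zero gives the nullclines N_1 + 0.558N_2 = 462 and 0.293N_1 + N_2 = 383.
Substituting N_2 = 383 - 0.293N_1 into the first: N_1(1 - 0.558·0.293) = 462 - 0.558·383.
So N_1* = 248/0.837 = 297, and then N_2* = 383 - 0.293·297 = 296.

N_1* ≈ 297, N_2* ≈ 296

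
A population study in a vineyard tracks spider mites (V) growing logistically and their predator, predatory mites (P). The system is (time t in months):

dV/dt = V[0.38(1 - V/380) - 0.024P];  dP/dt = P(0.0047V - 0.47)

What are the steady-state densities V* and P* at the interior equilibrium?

V* ≈ 100, P* ≈ 11.7

From dP/dt = 0 with P > 0: 0.0047V* = 0.47, so V* = 100.
Substitute into dV/dt = 0: 0.38(1 - 100/380) = 0.024P*.
The bracket is 0.737, giving P* = 0.28/0.024 = 11.7.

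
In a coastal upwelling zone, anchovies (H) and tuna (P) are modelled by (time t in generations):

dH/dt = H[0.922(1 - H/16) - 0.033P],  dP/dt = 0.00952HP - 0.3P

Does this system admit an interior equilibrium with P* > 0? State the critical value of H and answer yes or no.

The predator equation gives dP/dt > 0 only when H > 0.3/0.00952 = 31.5.
Without the predator, H → K = 16. Since 16 < 31.5, the predator cannot invade.

Threshold H = 31.5; K < 31.5, so no, the predator goes extinct.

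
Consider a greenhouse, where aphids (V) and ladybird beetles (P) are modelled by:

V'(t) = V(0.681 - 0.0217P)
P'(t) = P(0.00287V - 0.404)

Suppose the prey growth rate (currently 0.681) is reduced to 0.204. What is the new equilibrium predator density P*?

P* ≈ 9.4

At the interior fixed point, setting dV/dt = 0 with V > 0 fixes P* = (prey growth rate)/(VP coefficient) — independent of the other coefficients.
With the change, P* = 0.204/0.0217 = 9.4; it falls from 31.4.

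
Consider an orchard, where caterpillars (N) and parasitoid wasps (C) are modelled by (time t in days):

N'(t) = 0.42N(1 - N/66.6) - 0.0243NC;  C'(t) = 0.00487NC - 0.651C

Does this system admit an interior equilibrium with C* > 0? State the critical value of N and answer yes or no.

Threshold N = 134; K < 134, so no, the predator goes extinct.

The predator equation gives dC/dt > 0 only when N > 0.651/0.00487 = 134.
Without the predator, N → K = 66.6. Since 66.6 < 134, the predator cannot invade.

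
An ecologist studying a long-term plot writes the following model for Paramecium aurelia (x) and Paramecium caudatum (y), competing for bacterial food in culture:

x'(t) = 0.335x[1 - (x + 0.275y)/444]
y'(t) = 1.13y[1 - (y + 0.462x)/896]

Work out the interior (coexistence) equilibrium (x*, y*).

x* ≈ 226, y* ≈ 791

Setting both brackets to zero gives the nullclines x + 0.275y = 444 and 0.462x + y = 896.
Substituting y = 896 - 0.462x into the first: x(1 - 0.275·0.462) = 444 - 0.275·896.
So x* = 198/0.873 = 226, and then y* = 896 - 0.462·226 = 791.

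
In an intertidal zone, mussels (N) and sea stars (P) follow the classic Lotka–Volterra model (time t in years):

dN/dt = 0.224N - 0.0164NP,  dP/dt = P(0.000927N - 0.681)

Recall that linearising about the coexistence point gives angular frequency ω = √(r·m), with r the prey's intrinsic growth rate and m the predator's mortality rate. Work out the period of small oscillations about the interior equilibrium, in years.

T ≈ 16.1 years

Here r = 0.224 and m = 0.681, so r·m = 0.153.
ω = √0.153 = 0.391 per year, hence T = 2π/ω ≈ 16.1 years.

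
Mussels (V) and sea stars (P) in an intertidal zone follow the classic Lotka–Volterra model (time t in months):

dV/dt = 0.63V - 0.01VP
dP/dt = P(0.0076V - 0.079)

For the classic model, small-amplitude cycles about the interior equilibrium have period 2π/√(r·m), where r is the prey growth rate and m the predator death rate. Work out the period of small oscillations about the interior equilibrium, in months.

Here r = 0.63 and m = 0.079, so r·m = 0.0498.
ω = √0.0498 = 0.223 per month, hence T = 2π/ω ≈ 28.2 months.

T ≈ 28.2 months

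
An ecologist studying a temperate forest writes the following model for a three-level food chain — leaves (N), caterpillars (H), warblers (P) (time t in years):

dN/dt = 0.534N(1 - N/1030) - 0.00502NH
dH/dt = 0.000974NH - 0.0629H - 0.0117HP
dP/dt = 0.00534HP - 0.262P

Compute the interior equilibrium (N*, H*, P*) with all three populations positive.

From dP/dt = 0: 0.00534H* = 0.262, so H* = 49.1.
From dN/dt = 0: 0.534(1 - N*/1030) = 0.00502·49.1, giving N* = 1030·(1 - 0.461) = 555.
From dH/dt = 0: 0.000974·555 - 0.0629 = 0.0117P*, so P* = 0.478/0.0117 = 40.8.

N* ≈ 555, H* ≈ 49.1, P* ≈ 40.8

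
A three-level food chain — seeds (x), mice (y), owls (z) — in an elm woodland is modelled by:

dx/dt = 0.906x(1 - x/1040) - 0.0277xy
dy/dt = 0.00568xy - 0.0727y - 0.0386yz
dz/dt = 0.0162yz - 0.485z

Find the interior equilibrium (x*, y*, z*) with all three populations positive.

x* ≈ 88.1, y* ≈ 29.9, z* ≈ 11.1

From dz/dt = 0: 0.0162y* = 0.485, so y* = 29.9.
From dx/dt = 0: 0.906(1 - x*/1040) = 0.0277·29.9, giving x* = 1040·(1 - 0.915) = 88.1.
From dy/dt = 0: 0.00568·88.1 - 0.0727 = 0.0386z*, so z* = 0.427/0.0386 = 11.1.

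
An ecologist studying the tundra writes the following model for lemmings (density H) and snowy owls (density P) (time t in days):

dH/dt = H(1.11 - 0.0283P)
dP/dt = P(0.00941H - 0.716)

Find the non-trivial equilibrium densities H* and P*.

Set dP/dt = 0 with P > 0: 0.00941H - 0.716 = 0, so H* = 0.716/0.00941 = 76.1.
Set dH/dt = 0 with H > 0: 1.11 - 0.0283P = 0, so P* = 1.11/0.0283 = 39.2.

H* ≈ 76.1, P* ≈ 39.2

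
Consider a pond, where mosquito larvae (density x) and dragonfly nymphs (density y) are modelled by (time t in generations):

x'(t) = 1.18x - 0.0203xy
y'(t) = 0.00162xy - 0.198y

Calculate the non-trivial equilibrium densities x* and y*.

Set dy/dt = 0 with y > 0: 0.00162x - 0.198 = 0, so x* = 0.198/0.00162 = 122.
Set dx/dt = 0 with x > 0: 1.18 - 0.0203y = 0, so y* = 1.18/0.0203 = 58.1.

x* ≈ 122, y* ≈ 58.1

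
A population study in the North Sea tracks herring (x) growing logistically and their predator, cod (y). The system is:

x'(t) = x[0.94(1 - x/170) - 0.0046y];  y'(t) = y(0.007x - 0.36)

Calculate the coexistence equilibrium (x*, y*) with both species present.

From dy/dt = 0 with y > 0: 0.007x* = 0.36, so x* = 51.4.
Substitute into dx/dt = 0: 0.94(1 - 51.4/170) = 0.0046y*.
The bracket is 0.697, giving y* = 0.656/0.0046 = 143.

x* ≈ 51.4, y* ≈ 143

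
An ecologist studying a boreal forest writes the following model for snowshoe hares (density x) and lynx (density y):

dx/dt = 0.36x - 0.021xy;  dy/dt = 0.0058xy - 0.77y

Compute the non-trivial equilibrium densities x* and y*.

x* ≈ 133, y* ≈ 17.1

Set dy/dt = 0 with y > 0: 0.0058x - 0.77 = 0, so x* = 0.77/0.0058 = 133.
Set dx/dt = 0 with x > 0: 0.36 - 0.021y = 0, so y* = 0.36/0.021 = 17.1.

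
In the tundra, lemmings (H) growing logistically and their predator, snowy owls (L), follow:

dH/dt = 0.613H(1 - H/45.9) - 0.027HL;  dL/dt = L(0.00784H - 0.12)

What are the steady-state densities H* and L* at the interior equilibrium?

From dL/dt = 0 with L > 0: 0.00784H* = 0.12, so H* = 15.3.
Substitute into dH/dt = 0: 0.613(1 - 15.3/45.9) = 0.027L*.
The bracket is 0.667, giving L* = 0.409/0.027 = 15.1.

H* ≈ 15.3, L* ≈ 15.1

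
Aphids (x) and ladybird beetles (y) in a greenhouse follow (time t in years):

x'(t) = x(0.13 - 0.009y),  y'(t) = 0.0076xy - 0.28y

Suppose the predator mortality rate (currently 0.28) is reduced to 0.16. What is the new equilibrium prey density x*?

At the interior fixed point, setting dy/dt = 0 with y > 0 fixes x* = (predator death rate)/(xy coefficient) — independent of the other coefficients.
With the change, x* = 0.16/0.0076 = 21.1; it falls from 36.8.

x* ≈ 21.1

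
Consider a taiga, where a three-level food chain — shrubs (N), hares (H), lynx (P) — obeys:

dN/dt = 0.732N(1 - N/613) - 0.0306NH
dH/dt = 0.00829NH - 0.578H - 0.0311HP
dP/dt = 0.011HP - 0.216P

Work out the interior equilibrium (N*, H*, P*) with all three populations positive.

N* ≈ 110, H* ≈ 19.6, P* ≈ 10.7

From dP/dt = 0: 0.011H* = 0.216, so H* = 19.6.
From dN/dt = 0: 0.732(1 - N*/613) = 0.0306·19.6, giving N* = 613·(1 - 0.821) = 110.
From dH/dt = 0: 0.00829·110 - 0.578 = 0.0311P*, so P* = 0.332/0.0311 = 10.7.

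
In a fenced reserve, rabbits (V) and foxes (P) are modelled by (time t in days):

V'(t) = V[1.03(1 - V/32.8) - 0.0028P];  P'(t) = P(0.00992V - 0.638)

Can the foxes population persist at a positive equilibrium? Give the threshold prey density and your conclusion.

Threshold V = 64.3; K < 64.3, so no, the predator goes extinct.

The predator equation gives dP/dt > 0 only when V > 0.638/0.00992 = 64.3.
Without the predator, V → K = 32.8. Since 32.8 < 64.3, the predator cannot invade.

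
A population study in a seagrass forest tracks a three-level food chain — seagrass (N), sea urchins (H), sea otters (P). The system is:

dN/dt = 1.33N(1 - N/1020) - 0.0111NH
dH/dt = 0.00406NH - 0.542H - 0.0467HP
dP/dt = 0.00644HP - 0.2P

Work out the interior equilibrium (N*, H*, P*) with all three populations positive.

N* ≈ 756, H* ≈ 31.1, P* ≈ 54.1

From dP/dt = 0: 0.00644H* = 0.2, so H* = 31.1.
From dN/dt = 0: 1.33(1 - N*/1020) = 0.0111·31.1, giving N* = 1020·(1 - 0.259) = 756.
From dH/dt = 0: 0.00406·756 - 0.542 = 0.0467P*, so P* = 2.53/0.0467 = 54.1.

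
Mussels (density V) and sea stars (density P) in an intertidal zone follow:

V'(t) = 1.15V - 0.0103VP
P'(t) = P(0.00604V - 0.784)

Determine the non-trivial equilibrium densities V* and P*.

Set dP/dt = 0 with P > 0: 0.00604V - 0.784 = 0, so V* = 0.784/0.00604 = 130.
Set dV/dt = 0 with V > 0: 1.15 - 0.0103P = 0, so P* = 1.15/0.0103 = 112.

V* ≈ 130, P* ≈ 112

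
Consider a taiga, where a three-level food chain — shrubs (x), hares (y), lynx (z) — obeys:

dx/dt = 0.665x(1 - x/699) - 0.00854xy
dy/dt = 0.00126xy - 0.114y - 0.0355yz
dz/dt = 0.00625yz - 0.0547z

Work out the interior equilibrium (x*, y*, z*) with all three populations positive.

From dz/dt = 0: 0.00625y* = 0.0547, so y* = 8.75.
From dx/dt = 0: 0.665(1 - x*/699) = 0.00854·8.75, giving x* = 699·(1 - 0.112) = 620.
From dy/dt = 0: 0.00126·620 - 0.114 = 0.0355z*, so z* = 0.668/0.0355 = 18.8.

x* ≈ 620, y* ≈ 8.75, z* ≈ 18.8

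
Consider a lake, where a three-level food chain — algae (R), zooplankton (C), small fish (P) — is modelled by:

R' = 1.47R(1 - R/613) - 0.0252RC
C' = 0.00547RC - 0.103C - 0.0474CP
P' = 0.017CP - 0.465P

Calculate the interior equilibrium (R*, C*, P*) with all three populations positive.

R* ≈ 326, C* ≈ 27.4, P* ≈ 35.4

From dP/dt = 0: 0.017C* = 0.465, so C* = 27.4.
From dR/dt = 0: 1.47(1 - R*/613) = 0.0252·27.4, giving R* = 613·(1 - 0.469) = 326.
From dC/dt = 0: 0.00547·326 - 0.103 = 0.0474P*, so P* = 1.68/0.0474 = 35.4.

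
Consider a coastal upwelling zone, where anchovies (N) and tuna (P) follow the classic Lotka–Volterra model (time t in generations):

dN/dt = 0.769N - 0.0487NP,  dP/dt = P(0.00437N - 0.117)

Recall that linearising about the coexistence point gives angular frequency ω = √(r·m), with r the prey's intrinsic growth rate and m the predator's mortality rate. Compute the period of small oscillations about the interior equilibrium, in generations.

Here r = 0.769 and m = 0.117, so r·m = 0.09.
ω = √0.09 = 0.3 per generation, hence T = 2π/ω ≈ 20.9 generations.

T ≈ 20.9 generations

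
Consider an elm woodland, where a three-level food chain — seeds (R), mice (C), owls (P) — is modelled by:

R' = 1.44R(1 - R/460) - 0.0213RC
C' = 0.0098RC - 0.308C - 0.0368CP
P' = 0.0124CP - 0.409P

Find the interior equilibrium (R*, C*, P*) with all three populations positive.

From dP/dt = 0: 0.0124C* = 0.409, so C* = 33.
From dR/dt = 0: 1.44(1 - R*/460) = 0.0213·33, giving R* = 460·(1 - 0.488) = 236.
From dC/dt = 0: 0.0098·236 - 0.308 = 0.0368P*, so P* = 2/0.0368 = 54.4.

R* ≈ 236, C* ≈ 33, P* ≈ 54.4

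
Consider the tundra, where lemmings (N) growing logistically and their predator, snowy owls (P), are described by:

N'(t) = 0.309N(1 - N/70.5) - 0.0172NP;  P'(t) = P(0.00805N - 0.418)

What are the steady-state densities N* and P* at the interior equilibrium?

From dP/dt = 0 with P > 0: 0.00805N* = 0.418, so N* = 51.9.
Substitute into dN/dt = 0: 0.309(1 - 51.9/70.5) = 0.0172P*.
The bracket is 0.263, giving P* = 0.0814/0.0172 = 4.73.

N* ≈ 51.9, P* ≈ 4.73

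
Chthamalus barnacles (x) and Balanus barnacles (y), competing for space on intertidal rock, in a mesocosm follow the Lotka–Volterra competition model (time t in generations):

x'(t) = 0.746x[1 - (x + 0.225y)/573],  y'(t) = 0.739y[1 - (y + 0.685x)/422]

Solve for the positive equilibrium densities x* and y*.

Setting both brackets to zero gives the nullclines x + 0.225y = 573 and 0.685x + y = 422.
Substituting y = 422 - 0.685x into the first: x(1 - 0.225·0.685) = 573 - 0.225·422.
So x* = 478/0.846 = 565, and then y* = 422 - 0.685·565 = 34.9.

x* ≈ 565, y* ≈ 34.9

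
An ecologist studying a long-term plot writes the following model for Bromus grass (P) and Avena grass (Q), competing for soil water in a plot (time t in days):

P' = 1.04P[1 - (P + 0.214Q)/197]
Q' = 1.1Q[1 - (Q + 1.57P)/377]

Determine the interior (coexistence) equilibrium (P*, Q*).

Setting both brackets to zero gives the nullclines P + 0.214Q = 197 and 1.57P + Q = 377.
Substituting Q = 377 - 1.57P into the first: P(1 - 0.214·1.57) = 197 - 0.214·377.
So P* = 116/0.664 = 175, and then Q* = 377 - 1.57·175 = 102.

P* ≈ 175, Q* ≈ 102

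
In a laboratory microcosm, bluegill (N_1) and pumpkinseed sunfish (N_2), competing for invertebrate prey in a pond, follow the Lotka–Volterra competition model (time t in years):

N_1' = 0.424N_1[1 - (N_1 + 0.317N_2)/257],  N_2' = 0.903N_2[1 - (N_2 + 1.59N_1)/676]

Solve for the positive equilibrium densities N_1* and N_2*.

N_1* ≈ 86.1, N_2* ≈ 539

Setting both brackets to zero gives the nullclines N_1 + 0.317N_2 = 257 and 1.59N_1 + N_2 = 676.
Substituting N_2 = 676 - 1.59N_1 into the first: N_1(1 - 0.317·1.59) = 257 - 0.317·676.
So N_1* = 42.7/0.496 = 86.1, and then N_2* = 676 - 1.59·86.1 = 539.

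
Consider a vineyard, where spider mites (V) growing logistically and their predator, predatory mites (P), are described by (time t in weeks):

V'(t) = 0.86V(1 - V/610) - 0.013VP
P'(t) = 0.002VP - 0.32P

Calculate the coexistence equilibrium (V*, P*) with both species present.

V* ≈ 160, P* ≈ 48.8

From dP/dt = 0 with P > 0: 0.002V* = 0.32, so V* = 160.
Substitute into dV/dt = 0: 0.86(1 - 160/610) = 0.013P*.
The bracket is 0.738, giving P* = 0.634/0.013 = 48.8.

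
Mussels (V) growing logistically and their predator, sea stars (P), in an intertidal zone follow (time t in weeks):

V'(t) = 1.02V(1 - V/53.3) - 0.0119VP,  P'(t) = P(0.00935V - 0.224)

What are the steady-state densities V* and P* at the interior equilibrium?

V* ≈ 24, P* ≈ 47.2

From dP/dt = 0 with P > 0: 0.00935V* = 0.224, so V* = 24.
Substitute into dV/dt = 0: 1.02(1 - 24/53.3) = 0.0119P*.
The bracket is 0.551, giving P* = 0.562/0.0119 = 47.2.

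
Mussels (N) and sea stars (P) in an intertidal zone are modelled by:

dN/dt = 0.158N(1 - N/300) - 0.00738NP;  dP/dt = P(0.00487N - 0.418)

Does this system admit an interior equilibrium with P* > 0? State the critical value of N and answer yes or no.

Threshold N = 85.8; K > 85.8, so yes, the predator persists.

The predator equation gives dP/dt > 0 only when N > 0.418/0.00487 = 85.8.
Without the predator, N → K = 300. Since 300 > 85.8, the predator can invade and persist.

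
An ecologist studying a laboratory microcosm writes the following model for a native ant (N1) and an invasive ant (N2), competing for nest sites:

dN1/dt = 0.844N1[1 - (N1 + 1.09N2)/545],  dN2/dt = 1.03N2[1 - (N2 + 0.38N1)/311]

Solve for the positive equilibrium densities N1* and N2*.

Setting both brackets to zero gives the nullclines N1 + 1.09N2 = 545 and 0.38N1 + N2 = 311.
Substituting N2 = 311 - 0.38N1 into the first: N1(1 - 1.09·0.38) = 545 - 1.09·311.
So N1* = 206/0.586 = 352, and then N2* = 311 - 0.38·352 = 177.

N1* ≈ 352, N2* ≈ 177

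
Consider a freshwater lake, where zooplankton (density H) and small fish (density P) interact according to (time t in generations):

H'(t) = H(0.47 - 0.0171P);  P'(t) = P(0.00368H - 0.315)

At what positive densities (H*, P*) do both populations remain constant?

H* ≈ 85.6, P* ≈ 27.5

Set dP/dt = 0 with P > 0: 0.00368H - 0.315 = 0, so H* = 0.315/0.00368 = 85.6.
Set dH/dt = 0 with H > 0: 0.47 - 0.0171P = 0, so P* = 0.47/0.0171 = 27.5.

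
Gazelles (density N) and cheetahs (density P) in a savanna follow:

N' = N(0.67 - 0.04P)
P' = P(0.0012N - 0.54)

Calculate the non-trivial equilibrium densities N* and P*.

Set dP/dt = 0 with P > 0: 0.0012N - 0.54 = 0, so N* = 0.54/0.0012 = 450.
Set dN/dt = 0 with N > 0: 0.67 - 0.04P = 0, so P* = 0.67/0.04 = 16.8.

N* ≈ 450, P* ≈ 16.8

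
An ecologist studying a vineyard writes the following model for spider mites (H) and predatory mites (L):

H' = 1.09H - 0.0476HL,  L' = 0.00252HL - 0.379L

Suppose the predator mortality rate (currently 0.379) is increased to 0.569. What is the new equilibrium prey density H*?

H* ≈ 226

At the interior fixed point, setting dL/dt = 0 with L > 0 fixes H* = (predator death rate)/(HL coefficient) — independent of the other coefficients.
With the change, H* = 0.569/0.00252 = 226; it rises from 150.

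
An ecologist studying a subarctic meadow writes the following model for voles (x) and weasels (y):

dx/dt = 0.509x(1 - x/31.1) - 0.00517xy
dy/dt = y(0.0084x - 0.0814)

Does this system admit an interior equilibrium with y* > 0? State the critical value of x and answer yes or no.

The predator equation gives dy/dt > 0 only when x > 0.0814/0.0084 = 9.69.
Without the predator, x → K = 31.1. Since 31.1 > 9.69, the predator can invade and persist.

Threshold x = 9.69; K > 9.69, so yes, the predator persists.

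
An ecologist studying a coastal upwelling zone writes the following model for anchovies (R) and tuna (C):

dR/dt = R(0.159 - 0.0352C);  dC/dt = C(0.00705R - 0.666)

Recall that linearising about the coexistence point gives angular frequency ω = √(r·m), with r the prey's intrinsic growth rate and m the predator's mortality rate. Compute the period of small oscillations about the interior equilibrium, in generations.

Here r = 0.159 and m = 0.666, so r·m = 0.106.
ω = √0.106 = 0.325 per generation, hence T = 2π/ω ≈ 19.3 generations.

T ≈ 19.3 generations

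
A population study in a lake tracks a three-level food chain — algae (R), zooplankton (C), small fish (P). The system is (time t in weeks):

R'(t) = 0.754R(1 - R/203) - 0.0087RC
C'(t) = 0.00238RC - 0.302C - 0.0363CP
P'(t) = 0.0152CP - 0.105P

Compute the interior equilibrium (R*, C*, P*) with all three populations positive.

From dP/dt = 0: 0.0152C* = 0.105, so C* = 6.91.
From dR/dt = 0: 0.754(1 - R*/203) = 0.0087·6.91, giving R* = 203·(1 - 0.0797) = 187.
From dC/dt = 0: 0.00238·187 - 0.302 = 0.0363P*, so P* = 0.143/0.0363 = 3.93.

R* ≈ 187, C* ≈ 6.91, P* ≈ 3.93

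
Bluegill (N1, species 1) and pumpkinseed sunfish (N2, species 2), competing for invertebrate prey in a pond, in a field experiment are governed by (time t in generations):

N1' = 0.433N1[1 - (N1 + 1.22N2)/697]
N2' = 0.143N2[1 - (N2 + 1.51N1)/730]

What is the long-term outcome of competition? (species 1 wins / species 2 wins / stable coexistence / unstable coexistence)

Compare the nullcline intercepts: K1/α12 = 697/1.22 = 571 < K2 = 730; K2/α21 = 730/1.51 = 483 < K1 = 697.
Since both are reversed, neither can invade when rare; the interior point is a saddle.

unstable coexistence (outcome depends on initial conditions)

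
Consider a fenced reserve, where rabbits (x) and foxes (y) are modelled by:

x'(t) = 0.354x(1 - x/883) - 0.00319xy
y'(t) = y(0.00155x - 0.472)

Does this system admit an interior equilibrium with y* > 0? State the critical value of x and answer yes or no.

The predator equation gives dy/dt > 0 only when x > 0.472/0.00155 = 305.
Without the predator, x → K = 883. Since 883 > 305, the predator can invade and persist.

Threshold x = 305; K > 305, so yes, the predator persists.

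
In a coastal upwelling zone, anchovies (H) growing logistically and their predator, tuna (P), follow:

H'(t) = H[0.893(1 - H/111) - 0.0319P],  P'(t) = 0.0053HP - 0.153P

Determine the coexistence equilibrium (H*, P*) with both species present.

From dP/dt = 0 with P > 0: 0.0053H* = 0.153, so H* = 28.9.
Substitute into dH/dt = 0: 0.893(1 - 28.9/111) = 0.0319P*.
The bracket is 0.74, giving P* = 0.661/0.0319 = 20.7.

H* ≈ 28.9, P* ≈ 20.7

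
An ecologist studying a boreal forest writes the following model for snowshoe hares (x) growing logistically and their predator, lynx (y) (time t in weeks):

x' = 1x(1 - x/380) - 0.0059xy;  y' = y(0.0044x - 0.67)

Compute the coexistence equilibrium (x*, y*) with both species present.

From dy/dt = 0 with y > 0: 0.0044x* = 0.67, so x* = 152.
Substitute into dx/dt = 0: 1(1 - 152/380) = 0.0059y*.
The bracket is 0.599, giving y* = 0.599/0.0059 = 102.

x* ≈ 152, y* ≈ 102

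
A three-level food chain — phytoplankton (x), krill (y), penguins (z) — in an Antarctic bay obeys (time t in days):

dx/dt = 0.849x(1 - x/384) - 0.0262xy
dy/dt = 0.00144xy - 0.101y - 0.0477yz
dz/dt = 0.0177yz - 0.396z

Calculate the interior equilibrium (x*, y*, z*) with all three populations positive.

From dz/dt = 0: 0.0177y* = 0.396, so y* = 22.4.
From dx/dt = 0: 0.849(1 - x*/384) = 0.0262·22.4, giving x* = 384·(1 - 0.69) = 119.
From dy/dt = 0: 0.00144·119 - 0.101 = 0.0477z*, so z* = 0.0702/0.0477 = 1.47.

x* ≈ 119, y* ≈ 22.4, z* ≈ 1.47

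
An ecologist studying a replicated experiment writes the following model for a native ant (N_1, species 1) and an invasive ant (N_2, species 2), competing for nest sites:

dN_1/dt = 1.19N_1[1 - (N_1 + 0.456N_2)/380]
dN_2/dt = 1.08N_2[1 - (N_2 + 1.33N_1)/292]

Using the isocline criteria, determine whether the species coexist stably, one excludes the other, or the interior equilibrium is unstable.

species 1 excludes species 2

Compare the nullcline intercepts: K1/α12 = 380/0.456 = 833 > K2 = 292; K2/α21 = 292/1.33 = 220 < K1 = 380.
Since the inequalities point opposite ways, species 1 can invade but species 2 cannot.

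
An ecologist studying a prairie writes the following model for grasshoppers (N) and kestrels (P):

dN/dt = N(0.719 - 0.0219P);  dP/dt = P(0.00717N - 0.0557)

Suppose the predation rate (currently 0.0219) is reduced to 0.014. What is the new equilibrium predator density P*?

P* ≈ 51.4

At the interior fixed point, setting dN/dt = 0 with N > 0 fixes P* = (prey growth rate)/(NP coefficient) — independent of the other coefficients.
With the change, P* = 0.719/0.014 = 51.4; it rises from 32.8.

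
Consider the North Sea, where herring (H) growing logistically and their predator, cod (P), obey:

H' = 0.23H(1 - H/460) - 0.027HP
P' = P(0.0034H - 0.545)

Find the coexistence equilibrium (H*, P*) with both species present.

H* ≈ 160, P* ≈ 5.55

From dP/dt = 0 with P > 0: 0.0034H* = 0.545, so H* = 160.
Substitute into dH/dt = 0: 0.23(1 - 160/460) = 0.027P*.
The bracket is 0.652, giving P* = 0.15/0.027 = 5.55.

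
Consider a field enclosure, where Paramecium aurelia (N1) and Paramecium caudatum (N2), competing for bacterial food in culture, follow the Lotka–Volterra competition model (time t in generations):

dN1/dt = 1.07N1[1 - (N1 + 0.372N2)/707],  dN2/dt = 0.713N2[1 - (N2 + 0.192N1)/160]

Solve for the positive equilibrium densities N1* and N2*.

Setting both brackets to zero gives the nullclines N1 + 0.372N2 = 707 and 0.192N1 + N2 = 160.
Substituting N2 = 160 - 0.192N1 into the first: N1(1 - 0.372·0.192) = 707 - 0.372·160.
So N1* = 647/0.929 = 697, and then N2* = 160 - 0.192·697 = 26.1.

N1* ≈ 697, N2* ≈ 26.1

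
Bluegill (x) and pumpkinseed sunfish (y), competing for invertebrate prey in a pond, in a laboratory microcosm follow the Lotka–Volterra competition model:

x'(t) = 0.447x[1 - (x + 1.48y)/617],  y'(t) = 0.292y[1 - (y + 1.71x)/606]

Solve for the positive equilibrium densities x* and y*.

x* ≈ 183, y* ≈ 293

Setting both brackets to zero gives the nullclines x + 1.48y = 617 and 1.71x + y = 606.
Substituting y = 606 - 1.71x into the first: x(1 - 1.48·1.71) = 617 - 1.48·606.
So x* = -280/-1.53 = 183, and then y* = 606 - 1.71·183 = 293.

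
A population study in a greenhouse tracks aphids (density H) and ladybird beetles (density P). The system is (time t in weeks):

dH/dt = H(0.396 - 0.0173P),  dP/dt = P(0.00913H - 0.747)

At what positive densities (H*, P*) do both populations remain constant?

Set dP/dt = 0 with P > 0: 0.00913H - 0.747 = 0, so H* = 0.747/0.00913 = 81.8.
Set dH/dt = 0 with H > 0: 0.396 - 0.0173P = 0, so P* = 0.396/0.0173 = 22.9.

H* ≈ 81.8, P* ≈ 22.9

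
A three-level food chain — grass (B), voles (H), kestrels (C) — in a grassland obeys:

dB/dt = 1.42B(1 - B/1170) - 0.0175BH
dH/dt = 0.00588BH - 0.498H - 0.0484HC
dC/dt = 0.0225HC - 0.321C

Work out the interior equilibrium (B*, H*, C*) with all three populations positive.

B* ≈ 964, H* ≈ 14.3, C* ≈ 107

From dC/dt = 0: 0.0225H* = 0.321, so H* = 14.3.
From dB/dt = 0: 1.42(1 - B*/1170) = 0.0175·14.3, giving B* = 1170·(1 - 0.176) = 964.
From dH/dt = 0: 0.00588·964 - 0.498 = 0.0484C*, so C* = 5.17/0.0484 = 107.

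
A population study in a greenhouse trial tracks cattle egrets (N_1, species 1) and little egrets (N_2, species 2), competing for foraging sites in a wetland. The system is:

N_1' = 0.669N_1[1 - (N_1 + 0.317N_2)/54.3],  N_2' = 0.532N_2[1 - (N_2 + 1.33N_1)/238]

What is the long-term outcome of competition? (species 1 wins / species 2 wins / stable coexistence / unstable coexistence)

Compare the nullcline intercepts: K1/α12 = 54.3/0.317 = 171 < K2 = 238; K2/α21 = 238/1.33 = 179 > K1 = 54.3.
Since the inequalities point opposite ways, species 2 can invade but species 1 cannot.

species 2 excludes species 1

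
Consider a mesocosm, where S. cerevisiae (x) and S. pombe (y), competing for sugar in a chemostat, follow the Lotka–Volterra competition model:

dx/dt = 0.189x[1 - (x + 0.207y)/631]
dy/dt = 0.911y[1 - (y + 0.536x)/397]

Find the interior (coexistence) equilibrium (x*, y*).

Setting both brackets to zero gives the nullclines x + 0.207y = 631 and 0.536x + y = 397.
Substituting y = 397 - 0.536x into the first: x(1 - 0.207·0.536) = 631 - 0.207·397.
So x* = 549/0.889 = 617, and then y* = 397 - 0.536·617 = 66.1.

x* ≈ 617, y* ≈ 66.1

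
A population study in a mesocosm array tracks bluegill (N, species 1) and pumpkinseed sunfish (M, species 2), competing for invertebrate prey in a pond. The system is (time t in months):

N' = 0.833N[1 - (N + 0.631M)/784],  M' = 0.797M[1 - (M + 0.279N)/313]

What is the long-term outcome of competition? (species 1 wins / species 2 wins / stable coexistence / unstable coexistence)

stable coexistence

Compare the nullcline intercepts: K1/α12 = 784/0.631 = 1240 > K2 = 313; K2/α21 = 313/0.279 = 1120 > K1 = 784.
Since both inequalities hold, each species can invade when rare, so the interior equilibrium is stable.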